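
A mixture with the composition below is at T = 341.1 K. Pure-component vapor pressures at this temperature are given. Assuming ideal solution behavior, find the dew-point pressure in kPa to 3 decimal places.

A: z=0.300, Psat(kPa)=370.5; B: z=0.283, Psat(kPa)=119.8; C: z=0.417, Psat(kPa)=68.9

Pdew = 108.410 kPa

At the dew point ψ → 1, so Σzᵢ/Kᵢ = 1 with Kᵢ = Pᵢˢᵃᵗ/P ⇒ 1/P = Σzᵢ/Pᵢˢᵃᵗ.
1/P = 0.300/370.5 + 0.283/119.8 + 0.417/68.9 = 0.009224 ⇒ P = 108.410 kPa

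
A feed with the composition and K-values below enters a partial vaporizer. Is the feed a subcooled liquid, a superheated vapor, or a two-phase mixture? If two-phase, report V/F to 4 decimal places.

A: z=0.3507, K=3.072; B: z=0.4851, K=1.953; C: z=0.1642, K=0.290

ΣzᵢKᵢ = 2.0724; Σzᵢ/Kᵢ = 0.9288.
Since Σzᵢ/Kᵢ < 1 the mixture is above its dew point — single vapor phase.

superheated vapor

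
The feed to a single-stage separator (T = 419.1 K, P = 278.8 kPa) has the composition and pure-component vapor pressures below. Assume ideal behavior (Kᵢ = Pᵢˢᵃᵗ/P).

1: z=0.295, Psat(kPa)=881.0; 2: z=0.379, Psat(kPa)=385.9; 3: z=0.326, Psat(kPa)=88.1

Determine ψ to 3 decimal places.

ψ = 0.624

Raoult's law: Kᵢ = Pᵢˢᵃᵗ/P = Pᵢˢᵃᵗ/278.8.
  K_1 = 881.0/278.8 = 3.15997, K_2 = 385.9/278.8 = 1.38415, K_3 = 88.1/278.8 = 0.31600
Material balance + equilibrium reduce to Σ zᵢ(Kᵢ−1)/(1+ψ(Kᵢ−1)) = 0.
Check two-phase: ΣzᵢKᵢ = 1.560 > 1 and Σzᵢ/Kᵢ = 1.399 > 1, so g(0) = 0.560 > 0 and g(1) = -0.399 < 0.
Newton iteration, ψ⁰ = 0.38:
  ψ = 0.380: g = 0.1757, g' = -0.736 → ψ = 0.619
  ψ = 0.619: g = 0.0038, g' = -0.747 → ψ = 0.624
Converged at ψ = 0.624.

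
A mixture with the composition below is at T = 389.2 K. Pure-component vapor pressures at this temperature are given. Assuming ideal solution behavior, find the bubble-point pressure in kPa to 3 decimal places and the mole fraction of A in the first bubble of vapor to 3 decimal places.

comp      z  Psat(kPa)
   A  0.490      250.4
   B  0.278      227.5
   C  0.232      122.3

At the bubble point ψ → 0, so ΣzᵢKᵢ = 1 with Kᵢ = Pᵢˢᵃᵗ/P ⇒ P = ΣzᵢPᵢˢᵃᵗ.
P = 0.490·250.4 + 0.278·227.5 + 0.232·122.3 = 214.315 kPa
yᵢ = zᵢPᵢˢᵃᵗ/P ⇒ y_A = 0.490·250.4/214.315 = 0.573

Pbub = 214.315 kPa, y_A = 0.573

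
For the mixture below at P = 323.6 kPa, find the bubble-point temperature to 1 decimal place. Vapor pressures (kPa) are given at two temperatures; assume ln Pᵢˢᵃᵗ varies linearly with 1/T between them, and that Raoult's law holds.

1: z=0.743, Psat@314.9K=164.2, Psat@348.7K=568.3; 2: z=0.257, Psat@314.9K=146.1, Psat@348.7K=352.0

Bubble-point temperature: ΣzᵢPᵢˢᵃᵗ(T) = P. Interpolate ln Pᵢˢᵃᵗ = aᵢ + bᵢ/T.
  T = 314.9 K: ΣzᵢPᵢˢᵃᵗ = 159.55 kPa
  T = 348.7 K: ΣzᵢPᵢˢᵃᵗ = 512.71 kPa
  T = 331.8 K: ΣzᵢPᵢˢᵃᵗ = 293.86 kPa
  T = 340.2 K: ΣzᵢPᵢˢᵃᵗ = 389.98 kPa
  T = 336.0 K: ΣzᵢPᵢˢᵃᵗ = 339.08 kPa
  T = 333.9 K: ΣzᵢPᵢˢᵃᵗ = 315.79 kPa
Interpolating between 333.9 K and 336.0 K gives T ≈ 334.6 K.

T = 334.6 K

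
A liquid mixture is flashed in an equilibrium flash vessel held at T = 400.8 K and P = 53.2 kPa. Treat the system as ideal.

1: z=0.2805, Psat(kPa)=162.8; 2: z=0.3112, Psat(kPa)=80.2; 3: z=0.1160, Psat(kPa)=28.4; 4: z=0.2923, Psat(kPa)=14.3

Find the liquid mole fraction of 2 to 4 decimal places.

x_2 = 0.2478

Raoult's law: Kᵢ = Pᵢˢᵃᵗ/P = Pᵢˢᵃᵗ/53.2.
  K_1 = 162.8/53.2 = 3.060150, K_2 = 80.2/53.2 = 1.507519, K_3 = 28.4/53.2 = 0.533835, K_4 = 14.3/53.2 = 0.268797
Rachford–Rice: g(V/F) = Σ zᵢ(Kᵢ−1)/(1+V/F(Kᵢ−1)) = 0.
g(0) = ΣzᵢKᵢ − 1 = 0.4680 and g(1) = 1 − Σzᵢ/Kᵢ = -0.6028, so a root lies in (0, 1).
Iterate (Newton) starting at V/F = 0.5:
  V/F = 0.5000: g = 0.00322, g' = -0.7710 → V/F = 0.5042
Converged at V/F = 0.5042.
Compositions from xᵢ = zᵢ/(1+V/F(Kᵢ−1)), yᵢ = Kᵢxᵢ:
  1: x = 0.1376, y = 0.4210
  2: x = 0.2478, y = 0.3736
  3: x = 0.1516, y = 0.0810
  4: x = 0.4630, y = 0.1244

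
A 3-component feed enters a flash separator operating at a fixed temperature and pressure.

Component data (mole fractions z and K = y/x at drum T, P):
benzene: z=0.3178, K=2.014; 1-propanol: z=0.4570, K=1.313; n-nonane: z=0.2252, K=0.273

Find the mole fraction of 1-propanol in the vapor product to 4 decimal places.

Material balance + equilibrium reduce to Σ zᵢ(Kᵢ−1)/(1+β(Kᵢ−1)) = 0.
g(0) = ΣzᵢKᵢ − 1 = 0.3016 and g(1) = 1 − Σzᵢ/Kᵢ = -0.3308, so a root lies in (0, 1).
Newton–Raphson from β = 0.5:
  β = 0.5000: g = 0.08030, g' = -0.4711 → β = 0.6704
  β = 0.6704: g = -0.00933, g' = -0.5994 → β = 0.6549
  β = 0.6549: g = -0.00013, g' = -0.5825 → β = 0.6546
Converged at β = 0.6546.
Compositions from xᵢ = zᵢ/(1+β(Kᵢ−1)), yᵢ = Kᵢxᵢ:
  benzene: x = 0.1910, y = 0.3847
  1-propanol: x = 0.3793, y = 0.4980
  n-nonane: x = 0.4297, y = 0.1173

y_1-propanol = 0.4980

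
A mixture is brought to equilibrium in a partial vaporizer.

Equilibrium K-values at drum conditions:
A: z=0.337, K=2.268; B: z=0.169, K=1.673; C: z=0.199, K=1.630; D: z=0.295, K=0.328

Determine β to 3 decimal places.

Rachford–Rice: g(β) = Σ zᵢ(Kᵢ−1)/(1+β(Kᵢ−1)) = 0.
Check two-phase: ΣzᵢKᵢ = 1.468 > 1 and Σzᵢ/Kᵢ = 1.271 > 1, so g(0) = 0.468 > 0 and g(1) = -0.271 < 0.
Iterate (Newton) starting at β = 0.45:
  β = 0.450: g = 0.1729, g' = -0.586 → β = 0.745
  β = 0.745: g = -0.0160, g' = -0.748 → β = 0.723
Converged at β = 0.723.

β = 0.723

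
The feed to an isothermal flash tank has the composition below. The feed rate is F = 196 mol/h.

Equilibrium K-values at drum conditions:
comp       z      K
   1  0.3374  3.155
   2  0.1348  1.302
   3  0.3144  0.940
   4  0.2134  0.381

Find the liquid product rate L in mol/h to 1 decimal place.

L = 32.7 mol/h

Newton iteration, β⁰ = 0.4:
  β = 0.4000: g = 0.23192, g' = -0.6074 → β = 0.7819
  β = 0.7819: g = 0.02797, g' = -0.5337 → β = 0.8343
  β = 0.8343: g = -0.00061, g' = -0.5589 → β = 0.8332
Converged at β = 0.8332.
Then V = β·F = 0.8332·196 = 163.3 mol/h and L = F − V = 32.7 mol/h.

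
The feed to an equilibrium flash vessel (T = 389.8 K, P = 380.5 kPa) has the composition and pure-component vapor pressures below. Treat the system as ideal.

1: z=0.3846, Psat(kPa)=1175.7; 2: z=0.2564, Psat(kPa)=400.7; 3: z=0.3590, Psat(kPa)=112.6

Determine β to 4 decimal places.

Raoult's law: Kᵢ = Pᵢˢᵃᵗ/P = Pᵢˢᵃᵗ/380.5.
  K_1 = 1175.7/380.5 = 3.089882, K_2 = 400.7/380.5 = 1.053088, K_3 = 112.6/380.5 = 0.295926
Rachford–Rice: g(β) = Σ zᵢ(Kᵢ−1)/(1+β(Kᵢ−1)) = 0.
g(0) = ΣzᵢKᵢ − 1 = 0.5646 and g(1) = 1 − Σzᵢ/Kᵢ = -0.5811, so a root lies in (0, 1).
Newton iteration, β⁰ = 0.45:
  β = 0.4500: g = 0.05753, g' = -0.8281 → β = 0.5195
  β = 0.5195: g = 0.00011, g' = -0.8292 → β = 0.5196
Converged at β = 0.5196.

β = 0.5196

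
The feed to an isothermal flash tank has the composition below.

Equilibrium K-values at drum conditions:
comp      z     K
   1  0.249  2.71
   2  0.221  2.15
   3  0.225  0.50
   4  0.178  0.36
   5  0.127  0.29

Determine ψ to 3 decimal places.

Rachford–Rice: g(ψ) = Σ zᵢ(Kᵢ−1)/(1+ψ(Kᵢ−1)) = 0.
Check two-phase: ΣzᵢKᵢ = 1.363 > 1 and Σzᵢ/Kᵢ = 1.577 > 1, so g(0) = 0.363 > 0 and g(1) = -0.577 < 0.
Newton iteration, ψ⁰ = 0.62:
  ψ = 0.620: g = -0.1579, g' = -0.794 → ψ = 0.421
  ψ = 0.421: g = -0.0083, g' = -0.736 → ψ = 0.410
Converged at ψ = 0.410.

ψ = 0.410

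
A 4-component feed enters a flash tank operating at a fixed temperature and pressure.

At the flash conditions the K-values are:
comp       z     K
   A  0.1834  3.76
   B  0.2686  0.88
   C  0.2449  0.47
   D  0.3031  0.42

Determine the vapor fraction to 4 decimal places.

ψ = 0.1408

Newton iteration, ψ⁰ = 0.51:
  ψ = 0.5100: g = -0.25161, g' = -0.5802 → ψ = 0.0764
  ψ = 0.0764: g = 0.06633, g' = -1.1433 → ψ = 0.1344
  ψ = 0.1344: g = 0.00608, g' = -0.9471 → ψ = 0.1408
Converged at ψ = 0.1408.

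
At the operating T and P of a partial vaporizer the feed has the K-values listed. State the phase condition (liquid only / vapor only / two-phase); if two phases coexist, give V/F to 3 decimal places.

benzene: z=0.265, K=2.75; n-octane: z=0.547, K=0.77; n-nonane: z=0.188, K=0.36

ΣzᵢKᵢ = 1.218; Σzᵢ/Kᵢ = 1.329.
Both exceed 1, so a two-phase solution exists.
Let ψ = V/F and solve Σ zᵢ(Kᵢ−1)/(1+ψ(Kᵢ−1)) = 0.
Iterate (Newton) starting at ψ = 0.36:
  ψ = 0.360: g = -0.0090, g' = -0.470 → ψ = 0.341
Converged at ψ = 0.341.

two-phase, V/F = 0.341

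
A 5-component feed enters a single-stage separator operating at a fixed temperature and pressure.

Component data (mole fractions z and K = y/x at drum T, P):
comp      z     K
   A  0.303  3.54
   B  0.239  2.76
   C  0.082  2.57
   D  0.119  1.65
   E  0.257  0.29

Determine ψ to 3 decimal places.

Rachford–Rice: g(ψ) = Σ zᵢ(Kᵢ−1)/(1+ψ(Kᵢ−1)) = 0.
Feasibility: ΣzᵢKᵢ = 2.214, Σzᵢ/Kᵢ = 1.162 — both > 1, two phases present.
Newton iteration, ψ⁰ = 0.33:
  ψ = 0.330: g = 0.5950, g' = -1.218 → ψ = 0.819
  ψ = 0.819: g = 0.0933, g' = -1.129 → ψ = 0.901
  ψ = 0.901: g = -0.0081, g' = -1.345 → ψ = 0.895
Converged at ψ = 0.895.

ψ = 0.895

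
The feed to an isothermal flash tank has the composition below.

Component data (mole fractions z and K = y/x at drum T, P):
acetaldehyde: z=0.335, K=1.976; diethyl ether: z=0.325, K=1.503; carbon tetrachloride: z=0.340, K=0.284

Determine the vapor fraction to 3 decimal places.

ψ = 0.452

Material balance + equilibrium reduce to Σ zᵢ(Kᵢ−1)/(1+ψ(Kᵢ−1)) = 0.
Feasibility: ΣzᵢKᵢ = 1.247, Σzᵢ/Kᵢ = 1.583 — both > 1, two phases present.
Newton iteration, ψ⁰ = 0.5:
  ψ = 0.500: g = -0.0288, g' = -0.620 → ψ = 0.453
  ψ = 0.453: g = -0.0007, g' = -0.590 → ψ = 0.452
Converged at ψ = 0.452.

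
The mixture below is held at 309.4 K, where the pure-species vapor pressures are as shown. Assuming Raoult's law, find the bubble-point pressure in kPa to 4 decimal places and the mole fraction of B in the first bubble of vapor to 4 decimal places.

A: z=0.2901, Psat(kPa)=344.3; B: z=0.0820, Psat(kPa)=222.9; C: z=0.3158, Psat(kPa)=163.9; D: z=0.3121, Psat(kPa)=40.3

At the bubble point ψ → 0, so ΣzᵢKᵢ = 1 with Kᵢ = Pᵢˢᵃᵗ/P ⇒ P = ΣzᵢPᵢˢᵃᵗ.
P = 0.2901·344.3 + 0.0820·222.9 + 0.3158·163.9 + 0.3121·40.3 = 182.4965 kPa
yᵢ = zᵢPᵢˢᵃᵗ/P ⇒ y_B = 0.0820·222.9/182.4965 = 0.1002

Pbub = 182.4965 kPa, y_B = 0.1002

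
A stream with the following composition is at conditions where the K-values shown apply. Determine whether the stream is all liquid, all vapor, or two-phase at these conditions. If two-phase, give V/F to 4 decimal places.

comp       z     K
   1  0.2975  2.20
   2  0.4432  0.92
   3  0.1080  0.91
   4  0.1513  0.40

two-phase, V/F = 0.6640

ΣzᵢKᵢ = 1.2210; Σzᵢ/Kᵢ = 1.1139.
Both exceed 1, so a two-phase solution exists.
Iterate (Newton) starting at ψ = 0.59:
  ψ = 0.5900: g = 0.02101, g' = -0.2815 → ψ = 0.6647
  ψ = 0.6647: g = -0.00018, g' = -0.2874 → ψ = 0.6640
Converged at ψ = 0.6640.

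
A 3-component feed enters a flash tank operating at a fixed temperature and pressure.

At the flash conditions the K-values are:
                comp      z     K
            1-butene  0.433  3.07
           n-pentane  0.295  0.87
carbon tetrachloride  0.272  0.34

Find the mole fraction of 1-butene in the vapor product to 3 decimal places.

Material balance + equilibrium reduce to Σ zᵢ(Kᵢ−1)/(1+β(Kᵢ−1)) = 0.
g(0) = ΣzᵢKᵢ − 1 = 0.678 and g(1) = 1 − Σzᵢ/Kᵢ = -0.280, so a root lies in (0, 1).
Newton–Raphson from β = 0.47:
  β = 0.470: g = 0.1532, g' = -0.731 → β = 0.680
  β = 0.680: g = 0.0049, g' = -0.716 → β = 0.686
Converged at β = 0.686.
Compositions from xᵢ = zᵢ/(1+β(Kᵢ−1)), yᵢ = Kᵢxᵢ:
  1-butene: x = 0.179, y = 0.549
  n-pentane: x = 0.324, y = 0.282
  carbon tetrachloride: x = 0.497, y = 0.169

y_1-butene = 0.549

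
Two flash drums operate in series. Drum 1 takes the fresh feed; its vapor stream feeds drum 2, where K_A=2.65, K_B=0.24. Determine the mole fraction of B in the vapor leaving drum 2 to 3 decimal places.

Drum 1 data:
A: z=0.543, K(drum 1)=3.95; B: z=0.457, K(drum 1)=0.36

y_B (drum 2) = 0.164

Drum 1:
Material balance + equilibrium reduce to Σ zᵢ(Kᵢ−1)/(1+ψ₁(Kᵢ−1)) = 0.
Check two-phase: ΣzᵢKᵢ = 2.309 > 1 and Σzᵢ/Kᵢ = 1.407 > 1, so g(0) = 1.309 > 0 and g(1) = -0.407 < 0.
Binary case is linear: z₁(K₁−1)(1+ψ₁(K₂−1)) + z₂(K₂−1)(1+ψ₁(K₁−1)) = 0
⇒ ψ₁ = [z₁(K₁−1)+z₂(K₂−1)] / [−(K₁−1)(K₂−1)] = 1.3094/1.8880 = 0.694
Drum-1 compositions:
  A: x = 0.178, y = 0.704
  B: x = 0.822, y = 0.296
Drum-2 feed = drum-1 vapor: z₂ = (0.7042, 0.2958).
Drum 2:
Let ψ₂ = V/F and solve Σ zᵢ(Kᵢ−1)/(1+ψ₂(Kᵢ−1)) = 0.
g(0) = ΣzᵢKᵢ − 1 = 0.937 and g(1) = 1 − Σzᵢ/Kᵢ = -0.498, so a root lies in (0, 1).
Binary case is linear: z₁(K₁−1)(1+ψ₂(K₂−1)) + z₂(K₂−1)(1+ψ₂(K₁−1)) = 0
⇒ ψ₂ = [z₁(K₁−1)+z₂(K₂−1)] / [−(K₁−1)(K₂−1)] = 0.9371/1.2540 = 0.747
  A: x = 0.315, y = 0.836
  B: x = 0.685, y = 0.164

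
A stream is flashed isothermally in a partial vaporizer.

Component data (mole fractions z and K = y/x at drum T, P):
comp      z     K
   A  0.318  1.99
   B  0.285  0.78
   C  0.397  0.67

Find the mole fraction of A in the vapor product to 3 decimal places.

y_A = 0.445

Newton iteration, β⁰ = 0.44:
  β = 0.440: g = -0.0034, g' = -0.227 → β = 0.425
Converged at β = 0.425.
Compositions from xᵢ = zᵢ/(1+β(Kᵢ−1)), yᵢ = Kᵢxᵢ:
  A: x = 0.224, y = 0.445
  B: x = 0.314, y = 0.245
  C: x = 0.462, y = 0.309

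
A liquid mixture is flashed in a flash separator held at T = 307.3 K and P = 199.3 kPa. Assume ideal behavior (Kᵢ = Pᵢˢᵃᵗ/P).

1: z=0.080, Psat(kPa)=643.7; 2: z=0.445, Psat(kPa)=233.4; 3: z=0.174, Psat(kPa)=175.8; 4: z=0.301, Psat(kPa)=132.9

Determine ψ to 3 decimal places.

Raoult's law: Kᵢ = Pᵢˢᵃᵗ/P = Pᵢˢᵃᵗ/199.3.
  K_1 = 643.7/199.3 = 3.22980, K_2 = 233.4/199.3 = 1.17110, K_3 = 175.8/199.3 = 0.88209, K_4 = 132.9/199.3 = 0.66683
Let ψ = V/F and solve Σ zᵢ(Kᵢ−1)/(1+ψ(Kᵢ−1)) = 0.
g(0) = ΣzᵢKᵢ − 1 = 0.134 and g(1) = 1 − Σzᵢ/Kᵢ = -0.053, so a root lies in (0, 1).
Newton–Raphson from ψ = 0.65:
  ψ = 0.650: g = -0.0089, g' = -0.134 → ψ = 0.584
  ψ = 0.584: g = 0.0002, g' = -0.140 → ψ = 0.585
Converged at ψ = 0.585.

ψ = 0.585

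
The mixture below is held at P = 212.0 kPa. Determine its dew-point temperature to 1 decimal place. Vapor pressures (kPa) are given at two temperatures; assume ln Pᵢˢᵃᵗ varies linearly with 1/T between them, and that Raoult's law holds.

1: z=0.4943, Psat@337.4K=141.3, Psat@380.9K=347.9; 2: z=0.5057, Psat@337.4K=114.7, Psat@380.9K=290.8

Dew-point temperature: Σzᵢ·P/Pᵢˢᵃᵗ(T) = 1. Interpolate ln Pᵢˢᵃᵗ = aᵢ + bᵢ/T.
  T = 337.4 K: ΣzᵢP/Pᵢˢᵃᵗ = 1.6763
  T = 380.9 K: ΣzᵢP/Pᵢˢᵃᵗ = 0.6699
  T = 359.1 K: ΣzᵢP/Pᵢˢᵃᵗ = 1.0317
  T = 370.0 K: ΣzᵢP/Pᵢˢᵃᵗ = 0.8261
  T = 364.6 K: ΣzᵢP/Pᵢˢᵃᵗ = 0.9207
  T = 361.9 K: ΣzᵢP/Pᵢˢᵃᵗ = 0.9732
Interpolating between 359.1 K and 361.9 K gives T ≈ 360.6 K.

T = 360.6 K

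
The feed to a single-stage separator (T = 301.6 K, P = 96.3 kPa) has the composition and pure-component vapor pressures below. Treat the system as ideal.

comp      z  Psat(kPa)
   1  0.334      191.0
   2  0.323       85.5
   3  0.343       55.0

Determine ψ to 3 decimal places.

Raoult's law: Kᵢ = Pᵢˢᵃᵗ/P = Pᵢˢᵃᵗ/96.3.
  K_1 = 191.0/96.3 = 1.98339, K_2 = 85.5/96.3 = 0.88785, K_3 = 55.0/96.3 = 0.57113
Material balance + equilibrium reduce to Σ zᵢ(Kᵢ−1)/(1+ψ(Kᵢ−1)) = 0.
g(0) = ΣzᵢKᵢ − 1 = 0.145 and g(1) = 1 − Σzᵢ/Kᵢ = -0.133, so a root lies in (0, 1).
Newton iteration, ψ⁰ = 0.5:
  ψ = 0.500: g = -0.0054, g' = -0.252 → ψ = 0.478
Converged at ψ = 0.478.

ψ = 0.478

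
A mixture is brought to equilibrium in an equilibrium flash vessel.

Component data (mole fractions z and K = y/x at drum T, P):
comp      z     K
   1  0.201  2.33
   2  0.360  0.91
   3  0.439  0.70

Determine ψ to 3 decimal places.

Let ψ = V/F and solve Σ zᵢ(Kᵢ−1)/(1+ψ(Kᵢ−1)) = 0.
g(0) = ΣzᵢKᵢ − 1 = 0.103 and g(1) = 1 − Σzᵢ/Kᵢ = -0.109, so a root lies in (0, 1).
Iterate (Newton) starting at ψ = 0.69:
  ψ = 0.690: g = -0.0612, g' = -0.163 → ψ = 0.314
  ψ = 0.314: g = 0.0098, g' = -0.228 → ψ = 0.357
  ψ = 0.357: g = 0.0003, g' = -0.216 → ψ = 0.358
Converged at ψ = 0.358.

ψ = 0.358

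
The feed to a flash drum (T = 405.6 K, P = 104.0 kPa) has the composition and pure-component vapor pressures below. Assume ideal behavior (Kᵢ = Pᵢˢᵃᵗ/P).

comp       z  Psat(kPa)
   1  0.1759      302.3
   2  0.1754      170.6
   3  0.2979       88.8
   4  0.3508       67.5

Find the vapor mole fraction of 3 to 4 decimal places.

y_3 = 0.2852

Raoult's law: Kᵢ = Pᵢˢᵃᵗ/P = Pᵢˢᵃᵗ/104.0.
  K_1 = 302.3/104.0 = 2.906731, K_2 = 170.6/104.0 = 1.640385, K_3 = 88.8/104.0 = 0.853846, K_4 = 67.5/104.0 = 0.649038
Newton iteration, ψ⁰ = 0.5:
  ψ = 0.5000: g = 0.06049, g' = -0.2798 → ψ = 0.7162
  ψ = 0.7162: g = 0.00571, g' = -0.2331 → ψ = 0.7407
  ψ = 0.7407: g = 0.00004, g' = -0.2299 → ψ = 0.7408
Converged at ψ = 0.7408.
Compositions from xᵢ = zᵢ/(1+ψ(Kᵢ−1)), yᵢ = Kᵢxᵢ:
  1: x = 0.0729, y = 0.2119
  2: x = 0.1190, y = 0.1951
  3: x = 0.3341, y = 0.2852
  4: x = 0.4741, y = 0.3077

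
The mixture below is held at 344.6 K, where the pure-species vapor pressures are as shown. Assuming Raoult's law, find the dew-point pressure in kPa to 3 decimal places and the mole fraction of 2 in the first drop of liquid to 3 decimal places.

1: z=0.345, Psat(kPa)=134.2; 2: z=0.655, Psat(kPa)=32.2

At the dew point ψ → 1, so Σzᵢ/Kᵢ = 1 with Kᵢ = Pᵢˢᵃᵗ/P ⇒ 1/P = Σzᵢ/Pᵢˢᵃᵗ.
1/P = 0.345/134.2 + 0.655/32.2 = 0.022912 ⇒ P = 43.644 kPa
xᵢ = zᵢP/Pᵢˢᵃᵗ ⇒ x_2 = 0.655·43.644/32.2 = 0.888

Pdew = 43.644 kPa, x_2 = 0.888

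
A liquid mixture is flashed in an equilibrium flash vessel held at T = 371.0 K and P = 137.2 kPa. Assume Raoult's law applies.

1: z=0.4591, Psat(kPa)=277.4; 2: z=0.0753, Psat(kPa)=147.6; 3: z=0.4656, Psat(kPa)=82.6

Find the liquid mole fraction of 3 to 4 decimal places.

x_3 = 0.6723

Raoult's law: Kᵢ = Pᵢˢᵃᵗ/P = Pᵢˢᵃᵗ/137.2.
  K_1 = 277.4/137.2 = 2.021866, K_2 = 147.6/137.2 = 1.075802, K_3 = 82.6/137.2 = 0.602041
Rachford–Rice: g(V/F) = Σ zᵢ(Kᵢ−1)/(1+V/F(Kᵢ−1)) = 0.
g(0) = ΣzᵢKᵢ − 1 = 0.2896 and g(1) = 1 − Σzᵢ/Kᵢ = -0.0704, so a root lies in (0, 1).
Newton iteration, V/F⁰ = 0.5:
  V/F = 0.5000: g = 0.08468, g' = -0.3253 → V/F = 0.7603
  V/F = 0.7603: g = 0.00374, g' = -0.3038 → V/F = 0.7726
Converged at V/F = 0.7726.
Compositions from xᵢ = zᵢ/(1+V/F(Kᵢ−1)), yᵢ = Kᵢxᵢ:
  1: x = 0.2566, y = 0.5187
  2: x = 0.0711, y = 0.0765
  3: x = 0.6723, y = 0.4048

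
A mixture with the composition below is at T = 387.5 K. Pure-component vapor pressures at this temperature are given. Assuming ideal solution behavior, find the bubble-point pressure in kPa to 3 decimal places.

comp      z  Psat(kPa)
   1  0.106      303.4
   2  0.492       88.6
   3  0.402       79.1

At the bubble point ψ → 0, so ΣzᵢKᵢ = 1 with Kᵢ = Pᵢˢᵃᵗ/P ⇒ P = ΣzᵢPᵢˢᵃᵗ.
P = 0.106·303.4 + 0.492·88.6 + 0.402·79.1 = 107.550 kPa

Pbub = 107.550 kPa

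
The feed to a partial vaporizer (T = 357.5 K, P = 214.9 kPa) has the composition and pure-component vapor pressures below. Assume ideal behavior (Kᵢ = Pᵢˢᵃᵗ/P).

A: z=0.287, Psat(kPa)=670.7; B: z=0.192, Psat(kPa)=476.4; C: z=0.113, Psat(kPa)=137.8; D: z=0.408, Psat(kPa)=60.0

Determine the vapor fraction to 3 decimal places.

ψ = 0.427

Raoult's law: Kᵢ = Pᵢˢᵃᵗ/P = Pᵢˢᵃᵗ/214.9.
  K_A = 670.7/214.9 = 3.12099, K_B = 476.4/214.9 = 2.21685, K_C = 137.8/214.9 = 0.64123, K_D = 60.0/214.9 = 0.27920
Newton iteration, ψ⁰ = 0.5:
  ψ = 0.500: g = -0.0685, g' = -0.954 → ψ = 0.428
  ψ = 0.428: g = -0.0006, g' = -0.941 → ψ = 0.427
Converged at ψ = 0.427.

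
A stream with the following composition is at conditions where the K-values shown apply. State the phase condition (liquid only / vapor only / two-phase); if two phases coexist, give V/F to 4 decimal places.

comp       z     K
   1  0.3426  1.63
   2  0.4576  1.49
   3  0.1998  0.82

vapor only

ΣzᵢKᵢ = 1.4041; Σzᵢ/Kᵢ = 0.7610.
Since Σzᵢ/Kᵢ < 1 the mixture is above its dew point — single vapor phase.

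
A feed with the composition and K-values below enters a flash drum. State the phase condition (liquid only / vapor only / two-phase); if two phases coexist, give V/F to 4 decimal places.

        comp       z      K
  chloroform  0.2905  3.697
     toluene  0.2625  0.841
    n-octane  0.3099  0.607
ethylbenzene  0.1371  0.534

two-phase, V/F = 0.6111

ΣzᵢKᵢ = 1.5561; Σzᵢ/Kᵢ = 1.1580.
Both exceed 1, so a two-phase solution exists.
Rachford–Rice: g(ψ) = Σ zᵢ(Kᵢ−1)/(1+ψ(Kᵢ−1)) = 0.
Newton iteration, ψ⁰ = 0.69:
  ψ = 0.6900: g = -0.03430, g' = -0.4213 → ψ = 0.6086
  ψ = 0.6086: g = 0.00115, g' = -0.4517 → ψ = 0.6111
Converged at ψ = 0.6111.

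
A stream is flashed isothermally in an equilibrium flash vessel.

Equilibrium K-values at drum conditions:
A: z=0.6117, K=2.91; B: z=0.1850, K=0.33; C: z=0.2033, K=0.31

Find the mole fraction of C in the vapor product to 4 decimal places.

y_C = 0.1212

Material balance + equilibrium reduce to Σ zᵢ(Kᵢ−1)/(1+ψ(Kᵢ−1)) = 0.
Check two-phase: ΣzᵢKᵢ = 1.9041 > 1 and Σzᵢ/Kᵢ = 1.4266 > 1, so g(0) = 0.9041 > 0 and g(1) = -0.4266 < 0.
Newton iteration, ψ⁰ = 0.34:
  ψ = 0.3400: g = 0.36456, g' = -1.1248 → ψ = 0.6641
  ψ = 0.6641: g = 0.03279, g' = -1.0330 → ψ = 0.6959
  ψ = 0.6959: g = -0.00042, g' = -1.0610 → ψ = 0.6955
Converged at ψ = 0.6955.
Compositions from xᵢ = zᵢ/(1+ψ(Kᵢ−1)), yᵢ = Kᵢxᵢ:
  A: x = 0.2627, y = 0.7645
  B: x = 0.3464, y = 0.1143
  C: x = 0.3909, y = 0.1212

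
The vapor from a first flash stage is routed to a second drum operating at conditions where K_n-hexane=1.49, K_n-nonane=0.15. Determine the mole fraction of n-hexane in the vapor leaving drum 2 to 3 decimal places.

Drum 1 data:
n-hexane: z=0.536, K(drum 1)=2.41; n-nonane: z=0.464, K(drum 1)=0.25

Drum 1:
Let ψ₁ = V/F and solve Σ zᵢ(Kᵢ−1)/(1+ψ₁(Kᵢ−1)) = 0.
Feasibility: ΣzᵢKᵢ = 1.408, Σzᵢ/Kᵢ = 2.078 — both > 1, two phases present.
Newton iteration, ψ₁⁰ = 0.66:
  ψ₁ = 0.660: g = -0.2976, g' = -1.309 → ψ₁ = 0.433
  ψ₁ = 0.433: g = -0.0458, g' = -0.983 → ψ₁ = 0.386
Converged at ψ₁ = 0.386.
Drum-1 compositions:
  n-hexane: x = 0.347, y = 0.837
  n-nonane: x = 0.653, y = 0.163
Drum-2 feed = drum-1 vapor: z₂ = (0.8368, 0.1632).
Drum 2:
Rachford–Rice: g(ψ₂) = Σ zᵢ(Kᵢ−1)/(1+ψ₂(Kᵢ−1)) = 0.
Check two-phase: ΣzᵢKᵢ = 1.271 > 1 and Σzᵢ/Kᵢ = 1.650 > 1, so g(0) = 0.271 > 0 and g(1) = -0.650 < 0.
Binary case is linear: z₁(K₁−1)(1+ψ₂(K₂−1)) + z₂(K₂−1)(1+ψ₂(K₁−1)) = 0
⇒ ψ₂ = [z₁(K₁−1)+z₂(K₂−1)] / [−(K₁−1)(K₂−1)] = 0.2713/0.4165 = 0.651
  n-hexane: x = 0.634, y = 0.945
  n-nonane: x = 0.366, y = 0.055

y_n-hexane (drum 2) = 0.945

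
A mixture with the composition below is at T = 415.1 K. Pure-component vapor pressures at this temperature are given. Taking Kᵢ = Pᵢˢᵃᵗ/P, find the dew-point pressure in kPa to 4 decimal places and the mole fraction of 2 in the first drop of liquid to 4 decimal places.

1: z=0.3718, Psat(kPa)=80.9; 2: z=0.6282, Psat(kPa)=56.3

Pdew = 63.4764 kPa, x_2 = 0.7083

At the dew point ψ → 1, so Σzᵢ/Kᵢ = 1 with Kᵢ = Pᵢˢᵃᵗ/P ⇒ 1/P = Σzᵢ/Pᵢˢᵃᵗ.
1/P = 0.3718/80.9 + 0.6282/56.3 = 0.0157539 ⇒ P = 63.4764 kPa
xᵢ = zᵢP/Pᵢˢᵃᵗ ⇒ x_2 = 0.6282·63.4764/56.3 = 0.7083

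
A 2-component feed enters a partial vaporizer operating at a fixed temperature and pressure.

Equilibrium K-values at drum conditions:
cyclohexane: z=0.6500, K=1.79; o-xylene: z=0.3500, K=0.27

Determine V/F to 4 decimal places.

V/F = 0.4474

Material balance + equilibrium reduce to Σ zᵢ(Kᵢ−1)/(1+V/F(Kᵢ−1)) = 0.
Check two-phase: ΣzᵢKᵢ = 1.2580 > 1 and Σzᵢ/Kᵢ = 1.6594 > 1, so g(0) = 0.2580 > 0 and g(1) = -0.6594 < 0.
Newton iteration, V/F⁰ = 0.36:
  V/F = 0.3600: g = 0.05322, g' = -0.5891 → V/F = 0.4503
  V/F = 0.4503: g = -0.00188, g' = -0.6346 → V/F = 0.4474
Converged at V/F = 0.4474.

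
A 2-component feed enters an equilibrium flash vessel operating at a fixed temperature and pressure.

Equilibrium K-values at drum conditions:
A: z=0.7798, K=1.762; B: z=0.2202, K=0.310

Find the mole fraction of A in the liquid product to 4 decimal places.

Let ψ = V/F and solve Σ zᵢ(Kᵢ−1)/(1+ψ(Kᵢ−1)) = 0.
Check two-phase: ΣzᵢKᵢ = 1.4423 > 1 and Σzᵢ/Kᵢ = 1.1529 > 1, so g(0) = 0.4423 > 0 and g(1) = -0.1529 < 0.
Iterate (Newton) starting at ψ = 0.62:
  ψ = 0.6200: g = 0.13802, g' = -0.5290 → ψ = 0.8809
  ψ = 0.8809: g = -0.03186, g' = -0.8437 → ψ = 0.8431
  ψ = 0.8431: g = -0.00150, g' = -0.7672 → ψ = 0.8412
Converged at ψ = 0.8412.
Compositions from xᵢ = zᵢ/(1+ψ(Kᵢ−1)), yᵢ = Kᵢxᵢ:
  A: x = 0.4752, y = 0.8373
  B: x = 0.5248, y = 0.1627

x_A = 0.4752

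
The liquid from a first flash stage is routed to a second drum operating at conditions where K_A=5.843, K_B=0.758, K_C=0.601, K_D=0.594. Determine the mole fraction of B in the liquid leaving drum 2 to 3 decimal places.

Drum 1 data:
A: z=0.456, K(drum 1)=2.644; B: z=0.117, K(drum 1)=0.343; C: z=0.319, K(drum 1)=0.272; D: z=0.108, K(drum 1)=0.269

x_B (drum 2) = 0.175

Drum 1:
Rachford–Rice: g(ψ₁) = Σ zᵢ(Kᵢ−1)/(1+ψ₁(Kᵢ−1)) = 0.
g(0) = ΣzᵢKᵢ − 1 = 0.362 and g(1) = 1 − Σzᵢ/Kᵢ = -1.088, so a root lies in (0, 1).
Iterate (Newton) starting at ψ₁ = 0.5:
  ψ₁ = 0.500: g = -0.1926, g' = -1.045 → ψ₁ = 0.316
  ψ₁ = 0.316: g = -0.0076, g' = -0.997 → ψ₁ = 0.308
Converged at ψ₁ = 0.308.
Drum-1 compositions:
  A: x = 0.303, y = 0.800
  B: x = 0.147, y = 0.050
  C: x = 0.411, y = 0.112
  D: x = 0.139, y = 0.037
Drum-2 feed = drum-1 liquid: z₂ = (0.3027, 0.1467, 0.4112, 0.1394).
Drum 2:
Let ψ₂ = V/F and solve Σ zᵢ(Kᵢ−1)/(1+ψ₂(Kᵢ−1)) = 0.
Feasibility: ΣzᵢKᵢ = 2.210, Σzᵢ/Kᵢ = 1.164 — both > 1, two phases present.
Newton iteration, ψ₂⁰ = 0.5:
  ψ₂ = 0.500: g = 0.1121, g' = -0.756 → ψ₂ = 0.648
  ψ₂ = 0.648: g = 0.0139, g' = -0.588 → ψ₂ = 0.672
Converged at ψ₂ = 0.672.
  A: x = 0.071, y = 0.416
  B: x = 0.175, y = 0.133
  C: x = 0.562, y = 0.338
  D: x = 0.192, y = 0.114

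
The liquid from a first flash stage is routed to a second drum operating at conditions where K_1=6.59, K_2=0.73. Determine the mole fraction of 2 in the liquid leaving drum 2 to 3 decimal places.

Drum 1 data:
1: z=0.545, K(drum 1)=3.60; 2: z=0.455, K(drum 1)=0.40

x_2 (drum 2) = 0.954

Drum 1:
Material balance + equilibrium reduce to Σ zᵢ(Kᵢ−1)/(1+ψ₁(Kᵢ−1)) = 0.
Feasibility: ΣzᵢKᵢ = 2.144, Σzᵢ/Kᵢ = 1.289 — both > 1, two phases present.
Binary case is linear: z₁(K₁−1)(1+ψ₁(K₂−1)) + z₂(K₂−1)(1+ψ₁(K₁−1)) = 0
⇒ ψ₁ = [z₁(K₁−1)+z₂(K₂−1)] / [−(K₁−1)(K₂−1)] = 1.1440/1.5600 = 0.733
Drum-1 compositions:
  1: x = 0.187, y = 0.675
  2: x = 0.813, y = 0.325
Drum-2 feed = drum-1 liquid: z₂ = (0.1875, 0.8125).
Drum 2:
Newton–Raphson from ψ₂ = 0.34:
  ψ₂ = 0.340: g = 0.1198, g' = -0.768 → ψ₂ = 0.496
  ψ₂ = 0.496: g = 0.0246, g' = -0.491 → ψ₂ = 0.546
  ψ₂ = 0.546: g = 0.0014, g' = -0.438 → ψ₂ = 0.549
Converged at ψ₂ = 0.549.
  1: x = 0.046, y = 0.304
  2: x = 0.954, y = 0.696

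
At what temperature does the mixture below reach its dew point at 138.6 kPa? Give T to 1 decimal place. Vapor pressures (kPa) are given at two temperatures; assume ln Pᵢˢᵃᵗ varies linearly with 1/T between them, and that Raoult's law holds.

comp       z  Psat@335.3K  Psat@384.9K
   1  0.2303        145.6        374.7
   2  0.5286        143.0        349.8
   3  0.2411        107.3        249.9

Dew-point temperature: Σzᵢ·P/Pᵢˢᵃᵗ(T) = 1. Interpolate ln Pᵢˢᵃᵗ = aᵢ + bᵢ/T.
  T = 335.3 K: ΣzᵢP/Pᵢˢᵃᵗ = 1.0430
  T = 384.9 K: ΣzᵢP/Pᵢˢᵃᵗ = 0.4284
  T = 360.1 K: ΣzᵢP/Pᵢˢᵃᵗ = 0.6481
  T = 347.7 K: ΣzᵢP/Pᵢˢᵃᵗ = 0.8152
  T = 341.5 K: ΣzᵢP/Pᵢˢᵃᵗ = 0.9200
  T = 338.4 K: ΣzᵢP/Pᵢˢᵃᵗ = 0.9790
  T = 336.9 K: ΣzᵢP/Pᵢˢᵃᵗ = 1.0093
Interpolating between 336.9 K and 338.4 K gives T ≈ 337.4 K.

T = 337.4 K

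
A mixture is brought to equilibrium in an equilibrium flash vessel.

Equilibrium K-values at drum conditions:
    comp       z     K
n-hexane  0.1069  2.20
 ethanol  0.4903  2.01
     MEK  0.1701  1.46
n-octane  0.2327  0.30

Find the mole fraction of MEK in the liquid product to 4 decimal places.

Newton iteration, V/F⁰ = 0.5:
  V/F = 0.5000: g = 0.22223, g' = -0.5746 → V/F = 0.8867
  V/F = 0.8867: g = -0.05051, g' = -0.9861 → V/F = 0.8355
  V/F = 0.8355: g = -0.00323, g' = -0.8659 → V/F = 0.8318
Converged at V/F = 0.8318.
Compositions from xᵢ = zᵢ/(1+V/F(Kᵢ−1)), yᵢ = Kᵢxᵢ:
  n-hexane: x = 0.0535, y = 0.1177
  ethanol: x = 0.2665, y = 0.5356
  MEK: x = 0.1230, y = 0.1796
  n-octane: x = 0.5570, y = 0.1671

x_MEK = 0.1230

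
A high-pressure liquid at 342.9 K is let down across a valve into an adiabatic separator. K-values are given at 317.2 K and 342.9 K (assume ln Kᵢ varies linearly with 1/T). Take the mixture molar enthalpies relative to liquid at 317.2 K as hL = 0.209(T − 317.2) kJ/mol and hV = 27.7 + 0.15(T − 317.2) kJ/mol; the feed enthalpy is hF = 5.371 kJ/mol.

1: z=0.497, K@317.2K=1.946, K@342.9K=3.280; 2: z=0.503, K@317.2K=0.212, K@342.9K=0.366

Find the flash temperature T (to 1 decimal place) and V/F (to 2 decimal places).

Adiabatic flash: solve Rachford–Rice at each trial T, then check hF = ψ·hV(T) + (1−ψ)·hL(T).
  T = 317.2 K: K = (1.946, 0.212), RR gives ψ = 0.099, H_out = 2.742 kJ/mol
  T = 342.9 K: K = (3.280, 0.366), RR gives ψ = 0.563, H_out = 20.121 kJ/mol
  T = 330.0 K: K = (2.550, 0.281), RR gives ψ = 0.367, H_out = 12.561 kJ/mol
  T = 323.6 K: K = (2.233, 0.245), RR gives ψ = 0.250, H_out = 8.178 kJ/mol
  T = 320.4 K: K = (2.086, 0.228), RR gives ψ = 0.181, H_out = 5.640 kJ/mol
  T = 318.8 K: K = (2.015, 0.220), RR gives ψ = 0.142, H_out = 4.245 kJ/mol
Linear interpolation between T = 318.8 (H_out = 4.245) and T = 320.4 (H_out = 5.640) on hF = 5.371 gives T ≈ 320.1 K, at which ψ = 0.17.

T = 320.1 K, V/F = 0.17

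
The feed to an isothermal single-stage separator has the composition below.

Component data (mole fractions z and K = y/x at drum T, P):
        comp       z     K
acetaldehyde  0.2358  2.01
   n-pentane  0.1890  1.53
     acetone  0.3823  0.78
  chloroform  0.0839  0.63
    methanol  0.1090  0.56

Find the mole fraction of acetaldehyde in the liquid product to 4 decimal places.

x_acetaldehyde = 0.1373

Rachford–Rice: g(ψ) = Σ zᵢ(Kᵢ−1)/(1+ψ(Kᵢ−1)) = 0.
g(0) = ΣzᵢKᵢ − 1 = 0.1752 and g(1) = 1 − Σzᵢ/Kᵢ = -0.0588, so a root lies in (0, 1).
Iterate (Newton) starting at ψ = 0.5:
  ψ = 0.5000: g = 0.04335, g' = -0.2147 → ψ = 0.7019
  ψ = 0.7019: g = 0.00158, g' = -0.2016 → ψ = 0.7098
Converged at ψ = 0.7098.
Compositions from xᵢ = zᵢ/(1+ψ(Kᵢ−1)), yᵢ = Kᵢxᵢ:
  acetaldehyde: x = 0.1373, y = 0.2761
  n-pentane: x = 0.1373, y = 0.2101
  acetone: x = 0.4530, y = 0.3534
  chloroform: x = 0.1138, y = 0.0717
  methanol: x = 0.1585, y = 0.0888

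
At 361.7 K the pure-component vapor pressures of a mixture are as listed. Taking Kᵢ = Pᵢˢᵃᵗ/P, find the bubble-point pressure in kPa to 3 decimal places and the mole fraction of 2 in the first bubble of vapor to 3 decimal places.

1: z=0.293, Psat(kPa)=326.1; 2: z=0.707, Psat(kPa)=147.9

Pbub = 200.113 kPa, y_2 = 0.523

At the bubble point ψ → 0, so ΣzᵢKᵢ = 1 with Kᵢ = Pᵢˢᵃᵗ/P ⇒ P = ΣzᵢPᵢˢᵃᵗ.
P = 0.293·326.1 + 0.707·147.9 = 200.113 kPa
yᵢ = zᵢPᵢˢᵃᵗ/P ⇒ y_2 = 0.707·147.9/200.113 = 0.523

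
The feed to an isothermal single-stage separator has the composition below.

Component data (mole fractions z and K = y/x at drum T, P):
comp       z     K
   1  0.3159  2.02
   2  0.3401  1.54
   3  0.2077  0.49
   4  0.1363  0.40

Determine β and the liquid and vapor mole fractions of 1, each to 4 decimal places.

Let β = V/F and solve Σ zᵢ(Kᵢ−1)/(1+β(Kᵢ−1)) = 0.
g(0) = ΣzᵢKᵢ − 1 = 0.3182 and g(1) = 1 − Σzᵢ/Kᵢ = -0.1419, so a root lies in (0, 1).
Iterate (Newton) starting at β = 0.42:
  β = 0.4200: g = 0.13115, g' = -0.4022 → β = 0.7461
  β = 0.7461: g = -0.00517, g' = -0.4580 → β = 0.7348
Converged at β = 0.7348.
Compositions from xᵢ = zᵢ/(1+β(Kᵢ−1)), yᵢ = Kᵢxᵢ:
  1: x = 0.1806, y = 0.3648
  2: x = 0.2435, y = 0.3750
  3: x = 0.3322, y = 0.1628
  4: x = 0.2438, y = 0.0975

β = 0.7348, x_1 = 0.1806, y_1 = 0.3648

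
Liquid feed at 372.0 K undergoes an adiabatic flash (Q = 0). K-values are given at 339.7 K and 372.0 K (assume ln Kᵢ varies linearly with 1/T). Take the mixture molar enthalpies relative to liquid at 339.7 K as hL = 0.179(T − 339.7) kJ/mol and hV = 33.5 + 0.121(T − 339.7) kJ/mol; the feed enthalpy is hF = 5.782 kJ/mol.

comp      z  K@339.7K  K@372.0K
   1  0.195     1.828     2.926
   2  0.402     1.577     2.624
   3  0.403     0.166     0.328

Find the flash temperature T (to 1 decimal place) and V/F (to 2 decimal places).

T = 341.9 K, V/F = 0.16

Adiabatic flash: solve Rachford–Rice at each trial T, then check hF = ψ·hV(T) + (1−ψ)·hL(T).
  T = 339.7 K: K = (1.828, 1.577, 0.166), RR gives ψ = 0.103, H_out = 3.452 kJ/mol
  T = 372.0 K: K = (2.926, 2.624, 0.328), RR gives ψ = 0.654, H_out = 26.454 kJ/mol
  T = 355.9 K: K = (2.339, 2.059, 0.237), RR gives ψ = 0.431, H_out = 16.934 kJ/mol
  T = 347.8 K: K = (2.074, 1.808, 0.199), RR gives ψ = 0.293, H_out = 11.139 kJ/mol
  T = 343.8 K: K = (1.950, 1.691, 0.182), RR gives ψ = 0.209, H_out = 7.680 kJ/mol
  T = 341.8 K: K = (1.890, 1.635, 0.174), RR gives ψ = 0.160, H_out = 5.722 kJ/mol
Linear interpolation between T = 341.8 (H_out = 5.722) and T = 343.8 (H_out = 7.680) on hF = 5.782 gives T ≈ 341.9 K, at which ψ = 0.16.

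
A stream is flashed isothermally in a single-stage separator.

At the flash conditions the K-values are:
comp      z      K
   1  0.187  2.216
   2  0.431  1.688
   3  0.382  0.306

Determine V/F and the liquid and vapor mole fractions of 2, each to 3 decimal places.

Newton–Raphson from V/F = 0.39:
  V/F = 0.390: g = 0.0245, g' = -0.600 → V/F = 0.431
  V/F = 0.431: g = -0.0003, g' = -0.615 → V/F = 0.430
Converged at V/F = 0.430.
Compositions from xᵢ = zᵢ/(1+V/F(Kᵢ−1)), yᵢ = Kᵢxᵢ:
  1: x = 0.123, y = 0.272
  2: x = 0.333, y = 0.561
  3: x = 0.545, y = 0.167

V/F = 0.430, x_2 = 0.333, y_2 = 0.561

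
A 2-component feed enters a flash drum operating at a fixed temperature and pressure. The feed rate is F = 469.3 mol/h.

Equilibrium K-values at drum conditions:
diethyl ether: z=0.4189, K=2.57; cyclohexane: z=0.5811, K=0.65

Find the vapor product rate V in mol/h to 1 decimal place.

V = 388.0 mol/h

Newton–Raphson from ψ = 0.5:
  ψ = 0.5000: g = 0.12192, g' = -0.4287 → ψ = 0.7844
  ψ = 0.7844: g = 0.01436, g' = -0.3426 → ψ = 0.8263
  ψ = 0.8263: g = 0.00013, g' = -0.3365 → ψ = 0.8267
Converged at ψ = 0.8267.
Then V = ψ·F = 0.8267·469.3 = 388.0 mol/h and L = F − V = 81.3 mol/h.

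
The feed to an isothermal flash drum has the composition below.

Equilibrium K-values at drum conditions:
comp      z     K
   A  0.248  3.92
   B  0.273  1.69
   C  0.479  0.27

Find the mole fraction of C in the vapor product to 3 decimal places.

Newton–Raphson from ψ = 0.5:
  ψ = 0.500: g = -0.1162, g' = -1.054 → ψ = 0.390
  ψ = 0.390: g = -0.0016, g' = -1.042 → ψ = 0.388
Converged at ψ = 0.388.
Compositions from xᵢ = zᵢ/(1+ψ(Kᵢ−1)), yᵢ = Kᵢxᵢ:
  A: x = 0.116, y = 0.456
  B: x = 0.215, y = 0.364
  C: x = 0.668, y = 0.180

y_C = 0.180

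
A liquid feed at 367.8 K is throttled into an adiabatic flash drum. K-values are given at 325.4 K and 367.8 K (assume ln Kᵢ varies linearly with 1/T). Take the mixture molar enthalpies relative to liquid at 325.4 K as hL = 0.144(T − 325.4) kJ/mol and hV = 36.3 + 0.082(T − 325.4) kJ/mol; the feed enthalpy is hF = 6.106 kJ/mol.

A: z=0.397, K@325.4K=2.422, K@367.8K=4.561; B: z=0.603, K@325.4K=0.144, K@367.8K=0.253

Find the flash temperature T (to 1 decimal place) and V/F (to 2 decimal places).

Adiabatic flash: solve Rachford–Rice at each trial T, then check hF = ψ·hV(T) + (1−ψ)·hL(T).
  T = 325.4 K: K = (2.422, 0.144), RR gives ψ = 0.040, H_out = 1.442 kJ/mol
  T = 367.8 K: K = (4.561, 0.253), RR gives ψ = 0.362, H_out = 18.299 kJ/mol
  T = 346.6 K: K = (3.389, 0.194), RR gives ψ = 0.240, H_out = 11.457 kJ/mol
  T = 336.0 K: K = (2.880, 0.168), RR gives ψ = 0.156, H_out = 7.102 kJ/mol
  T = 330.7 K: K = (2.645, 0.156), RR gives ψ = 0.104, H_out = 4.490 kJ/mol
  T = 333.4 K: K = (2.763, 0.162), RR gives ψ = 0.132, H_out = 5.867 kJ/mol
  T = 334.7 K: K = (2.821, 0.165), RR gives ψ = 0.144, H_out = 6.495 kJ/mol
Linear interpolation between T = 333.4 (H_out = 5.867) and T = 334.7 (H_out = 6.495) on hF = 6.106 gives T ≈ 333.9 K, at which ψ = 0.14.

T = 333.9 K, V/F = 0.14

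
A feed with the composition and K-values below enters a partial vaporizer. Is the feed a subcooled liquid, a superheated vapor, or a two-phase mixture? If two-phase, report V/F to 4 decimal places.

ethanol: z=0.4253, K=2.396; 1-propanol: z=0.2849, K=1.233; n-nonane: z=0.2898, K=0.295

two-phase, V/F = 0.6387

ΣzᵢKᵢ = 1.4558; Σzᵢ/Kᵢ = 1.3909.
Both exceed 1, so a two-phase solution exists.
Let ψ = V/F and solve Σ zᵢ(Kᵢ−1)/(1+ψ(Kᵢ−1)) = 0.
Newton iteration, ψ⁰ = 0.54:
  ψ = 0.5400: g = 0.06758, g' = -0.6572 → ψ = 0.6428
  ψ = 0.6428: g = -0.00300, g' = -0.7237 → ψ = 0.6387
Converged at ψ = 0.6387.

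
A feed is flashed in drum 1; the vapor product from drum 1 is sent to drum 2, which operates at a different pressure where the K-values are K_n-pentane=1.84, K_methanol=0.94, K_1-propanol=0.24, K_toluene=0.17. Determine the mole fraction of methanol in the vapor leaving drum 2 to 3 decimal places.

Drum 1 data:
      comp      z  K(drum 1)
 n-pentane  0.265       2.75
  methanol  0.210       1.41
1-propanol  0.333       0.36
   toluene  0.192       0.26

y_methanol (drum 2) = 0.265

Drum 1:
Material balance + equilibrium reduce to Σ zᵢ(Kᵢ−1)/(1+ψ₁(Kᵢ−1)) = 0.
g(0) = ΣzᵢKᵢ − 1 = 0.195 and g(1) = 1 − Σzᵢ/Kᵢ = -0.909, so a root lies in (0, 1).
Newton–Raphson from ψ₁ = 0.67:
  ψ₁ = 0.670: g = -0.3739, g' = -1.025 → ψ₁ = 0.305
  ψ₁ = 0.305: g = -0.0697, g' = -0.759 → ψ₁ = 0.214
  ψ₁ = 0.214: g = 0.0012, g' = -0.791 → ψ₁ = 0.215
Converged at ψ₁ = 0.215.
Drum-1 compositions:
  n-pentane: x = 0.193, y = 0.530
  methanol: x = 0.193, y = 0.272
  1-propanol: x = 0.386, y = 0.139
  toluene: x = 0.228, y = 0.059
Drum-2 feed = drum-1 vapor: z₂ = (0.5295, 0.2721, 0.1390, 0.0594).
Drum 2:
Newton iteration, ψ₂⁰ = 0.5:
  ψ₂ = 0.500: g = 0.0418, g' = -0.515 → ψ₂ = 0.581
  ψ₂ = 0.581: g = -0.0024, g' = -0.580 → ψ₂ = 0.577
Converged at ψ₂ = 0.577.
  n-pentane: x = 0.357, y = 0.656
  methanol: x = 0.282, y = 0.265
  1-propanol: x = 0.248, y = 0.059
  toluene: x = 0.114, y = 0.019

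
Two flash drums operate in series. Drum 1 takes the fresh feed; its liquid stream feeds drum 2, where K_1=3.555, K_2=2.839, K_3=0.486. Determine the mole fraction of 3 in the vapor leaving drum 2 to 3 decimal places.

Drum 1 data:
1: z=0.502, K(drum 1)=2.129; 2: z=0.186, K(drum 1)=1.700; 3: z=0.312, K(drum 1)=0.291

Drum 1:
Material balance + equilibrium reduce to Σ zᵢ(Kᵢ−1)/(1+ψ₁(Kᵢ−1)) = 0.
Feasibility: ΣzᵢKᵢ = 1.476, Σzᵢ/Kᵢ = 1.417 — both > 1, two phases present.
Newton–Raphson from ψ₁ = 0.57:
  ψ₁ = 0.570: g = 0.0667, g' = -0.725 → ψ₁ = 0.662
  ψ₁ = 0.662: g = -0.0035, g' = -0.809 → ψ₁ = 0.658
Converged at ψ₁ = 0.658.
Drum-1 compositions:
  1: x = 0.288, y = 0.613
  2: x = 0.127, y = 0.217
  3: x = 0.585, y = 0.170
Drum-2 feed = drum-1 liquid: z₂ = (0.2881, 0.1274, 0.5845).
Drum 2:
Let ψ₂ = V/F and solve Σ zᵢ(Kᵢ−1)/(1+ψ₂(Kᵢ−1)) = 0.
Feasibility: ΣzᵢKᵢ = 1.670, Σzᵢ/Kᵢ = 1.329 — both > 1, two phases present.
Newton iteration, ψ₂⁰ = 0.48:
  ψ₂ = 0.480: g = 0.0562, g' = -0.773 → ψ₂ = 0.553
  ψ₂ = 0.553: g = 0.0017, g' = -0.730 → ψ₂ = 0.555
Converged at ψ₂ = 0.555.
  1: x = 0.119, y = 0.424
  2: x = 0.063, y = 0.179
  3: x = 0.818, y = 0.397

y_3 (drum 2) = 0.397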